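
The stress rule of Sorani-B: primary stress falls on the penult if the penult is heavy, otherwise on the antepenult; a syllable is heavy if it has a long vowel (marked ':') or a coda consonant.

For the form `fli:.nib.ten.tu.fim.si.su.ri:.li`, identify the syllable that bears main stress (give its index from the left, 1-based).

Weights: 7 su L, 8 ri: H, 9 li L.
The penult (syllable 8, ri:) is heavy, so it takes stress.
Primary stress: syllable 8 → fli:.nib.ten.tu.fim.si.su.ˈri:.li.

8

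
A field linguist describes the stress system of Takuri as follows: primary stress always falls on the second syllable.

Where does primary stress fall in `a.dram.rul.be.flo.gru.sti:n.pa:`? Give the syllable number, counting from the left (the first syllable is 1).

The word has 8 syllables; the second syllable is syllable 2 (dram).
Primary stress: syllable 2 → a.ˈdram.rul.be.flo.gru.sti:n.pa:.

2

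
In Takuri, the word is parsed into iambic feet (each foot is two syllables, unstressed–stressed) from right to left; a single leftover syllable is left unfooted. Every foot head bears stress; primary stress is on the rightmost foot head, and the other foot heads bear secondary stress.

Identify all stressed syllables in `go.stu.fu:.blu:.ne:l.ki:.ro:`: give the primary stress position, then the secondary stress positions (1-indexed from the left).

primary 7, secondary 3, 5

Parse right to left into iambic (σˈσ) feet: go (stu.ˈfu:) (blu:.ˈne:l) (ki:.ˈro:). Syllable 1 is left unfooted.
Foot heads (stressed positions): 3, 5, 7.
End Rule Rightmost: primary stress on the rightmost head = syllable 7.
Secondary stress on 3, 5: go.stu.ˌfu:.blu:.ˌne:l.ki:.ˈro:.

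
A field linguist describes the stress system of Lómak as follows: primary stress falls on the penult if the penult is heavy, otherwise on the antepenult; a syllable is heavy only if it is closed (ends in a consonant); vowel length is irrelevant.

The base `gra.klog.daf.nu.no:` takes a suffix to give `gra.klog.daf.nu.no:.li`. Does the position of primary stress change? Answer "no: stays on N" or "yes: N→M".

Base `gra.klog.daf.nu.no:` (5 syllables):
  Weights: 3 daf H, 4 nu L, 5 no: L.
  The penult (syllable 4, nu) is light, so stress falls on the antepenult (syllable 3, daf).
  → primary stress on syllable 3.
Suffixed `gra.klog.daf.nu.no:.li` (6 syllables):
  Weights: 4 nu L, 5 no: L, 6 li L.
  The penult (syllable 5, no:) is light, so stress falls on the antepenult (syllable 4, nu).
  → primary stress on syllable 4.

yes: 3→4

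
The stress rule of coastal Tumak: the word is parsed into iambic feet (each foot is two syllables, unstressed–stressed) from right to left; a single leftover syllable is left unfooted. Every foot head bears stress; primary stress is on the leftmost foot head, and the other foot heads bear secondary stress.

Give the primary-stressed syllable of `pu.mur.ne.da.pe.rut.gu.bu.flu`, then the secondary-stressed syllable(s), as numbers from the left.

Parse right to left into iambic (σˈσ) feet: pu (mur.ˈne) (da.ˈpe) (rut.ˈgu) (bu.ˈflu). Syllable 1 is left unfooted.
Foot heads (stressed positions): 3, 5, 7, 9.
End Rule Leftmost: primary stress on the leftmost head = syllable 3.
Secondary stress on 5, 7, 9: pu.mur.ˈne.da.ˌpe.rut.ˌgu.bu.ˌflu.

primary 3, secondary 5, 7, 9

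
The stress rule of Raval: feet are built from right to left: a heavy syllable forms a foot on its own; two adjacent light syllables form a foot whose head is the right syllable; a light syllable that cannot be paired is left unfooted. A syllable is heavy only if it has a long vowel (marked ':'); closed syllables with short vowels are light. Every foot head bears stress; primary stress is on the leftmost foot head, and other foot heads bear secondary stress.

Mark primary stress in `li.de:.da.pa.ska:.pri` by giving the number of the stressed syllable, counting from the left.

2

Weights: 1 li L, 2 de: H, 3 da L, 4 pa L, 5 ska: H, 6 pri L.
Parse right to left (heavy = foot alone; LL = one foot; stranded L unfooted): li (ˈde:) (da.ˈpa) (ˈska:) pri.
Foot heads: 2, 4, 5.
Primary stress on the leftmost head = syllable 2.
Primary stress: syllable 2 → li.ˈde:.da.pa.ska:.pri.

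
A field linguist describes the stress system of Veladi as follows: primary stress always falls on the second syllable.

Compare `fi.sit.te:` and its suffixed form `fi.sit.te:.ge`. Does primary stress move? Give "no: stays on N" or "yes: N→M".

no: stays on 2

Base `fi.sit.te:` (3 syllables):
  The word has 3 syllables; the second syllable is syllable 2 (sit).
  → primary stress on syllable 2.
Suffixed `fi.sit.te:.ge` (4 syllables):
  The word has 4 syllables; the second syllable is syllable 2 (sit).
  → primary stress on syllable 2.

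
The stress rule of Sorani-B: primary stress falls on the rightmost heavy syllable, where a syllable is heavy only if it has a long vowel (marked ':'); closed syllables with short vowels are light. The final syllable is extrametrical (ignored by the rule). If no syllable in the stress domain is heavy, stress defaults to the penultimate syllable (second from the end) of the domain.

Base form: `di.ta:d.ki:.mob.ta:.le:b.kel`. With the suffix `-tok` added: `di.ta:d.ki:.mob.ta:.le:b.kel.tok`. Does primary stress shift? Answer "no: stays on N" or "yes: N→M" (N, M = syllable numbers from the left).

no: stays on 6

Base `di.ta:d.ki:.mob.ta:.le:b.kel` (7 syllables):
  The final syllable (7, kel) is extrametrical; the stress domain is syllables 1–6.
  Weights: 1 di L, 2 ta:d H, 3 ki: H, 4 mob L, 5 ta: H, 6 le:b H.
  Heavy syllables in the domain: 2, 3, 5, 6. The rightmost is syllable 6 (le:b).
  → primary stress on syllable 6.
Suffixed `di.ta:d.ki:.mob.ta:.le:b.kel.tok` (8 syllables):
  The final syllable (8, tok) is extrametrical; the stress domain is syllables 1–7.
  Weights: 1 di L, 2 ta:d H, 3 ki: H, 4 mob L, 5 ta: H, 6 le:b H, 7 kel L.
  Heavy syllables in the domain: 2, 3, 5, 6. The rightmost is syllable 6 (le:b).
  → primary stress on syllable 6.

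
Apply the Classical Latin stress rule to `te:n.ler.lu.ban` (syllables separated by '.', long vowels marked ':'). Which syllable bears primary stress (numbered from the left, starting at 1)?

Classical Latin: stress the penult if heavy (long vowel or closed), else the antepenult.
Weights: 2 ler H, 3 lu L, 4 ban H.
The penult (syllable 3, lu) is light, so stress falls on the antepenult (syllable 2, ler).
Stress on syllable 2: te:n.ˈler.lu.ban.

2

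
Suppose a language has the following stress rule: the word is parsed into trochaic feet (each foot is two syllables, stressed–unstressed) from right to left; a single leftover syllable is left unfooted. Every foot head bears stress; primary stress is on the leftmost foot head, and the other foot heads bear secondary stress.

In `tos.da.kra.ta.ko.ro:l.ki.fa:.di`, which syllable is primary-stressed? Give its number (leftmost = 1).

2

Parse right to left into trochaic (ˈσσ) feet: tos (ˈda.kra) (ˈta.ko) (ˈro:l.ki) (ˈfa:.di). Syllable 1 is left unfooted.
Foot heads (stressed positions): 2, 4, 6, 8.
End Rule Leftmost: primary stress on the leftmost head = syllable 2.
Primary stress: syllable 2 → tos.ˈda.kra.ta.ko.ro:l.ki.fa:.di.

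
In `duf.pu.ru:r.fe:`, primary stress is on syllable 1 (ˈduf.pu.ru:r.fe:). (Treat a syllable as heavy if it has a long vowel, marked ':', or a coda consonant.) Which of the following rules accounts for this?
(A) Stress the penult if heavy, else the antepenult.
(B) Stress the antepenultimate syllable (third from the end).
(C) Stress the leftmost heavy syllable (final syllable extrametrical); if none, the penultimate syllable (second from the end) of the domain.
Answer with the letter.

Rule A → syllable 3 (observed: 1).
Rule B → syllable 2 (observed: 1).
Rule C → syllable 1 ✓.

C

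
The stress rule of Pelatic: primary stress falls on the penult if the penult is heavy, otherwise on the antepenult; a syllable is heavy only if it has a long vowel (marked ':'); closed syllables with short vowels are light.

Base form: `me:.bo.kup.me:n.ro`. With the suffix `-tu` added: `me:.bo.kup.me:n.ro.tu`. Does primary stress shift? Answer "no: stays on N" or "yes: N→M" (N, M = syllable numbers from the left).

Base `me:.bo.kup.me:n.ro` (5 syllables):
  Weights: 3 kup L, 4 me:n H, 5 ro L.
  The penult (syllable 4, me:n) is heavy, so it takes stress.
  → primary stress on syllable 4.
Suffixed `me:.bo.kup.me:n.ro.tu` (6 syllables):
  Weights: 4 me:n H, 5 ro L, 6 tu L.
  The penult (syllable 5, ro) is light, so stress falls on the antepenult (syllable 4, me:n).
  → primary stress on syllable 4.

no: stays on 4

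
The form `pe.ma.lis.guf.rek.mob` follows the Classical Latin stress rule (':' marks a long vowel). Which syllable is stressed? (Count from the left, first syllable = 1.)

5

Classical Latin: stress the penult if heavy (long vowel or closed), else the antepenult.
Weights: 4 guf H, 5 rek H, 6 mob H.
The penult (syllable 5, rek) is heavy, so it takes stress.
Stress on syllable 5: pe.ma.lis.guf.ˈrek.mob.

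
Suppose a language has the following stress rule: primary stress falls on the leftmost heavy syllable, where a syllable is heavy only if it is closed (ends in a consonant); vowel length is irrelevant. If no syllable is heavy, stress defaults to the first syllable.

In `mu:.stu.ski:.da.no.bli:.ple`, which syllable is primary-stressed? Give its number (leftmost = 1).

Weights: 1 mu: L, 2 stu L, 3 ski: L, 4 da L, 5 no L, 6 bli: L, 7 ple L.
No heavy syllable in the domain; default to the first syllable = syllable 1.
Primary stress: syllable 1 → ˈmu:.stu.ski:.da.no.bli:.ple.

1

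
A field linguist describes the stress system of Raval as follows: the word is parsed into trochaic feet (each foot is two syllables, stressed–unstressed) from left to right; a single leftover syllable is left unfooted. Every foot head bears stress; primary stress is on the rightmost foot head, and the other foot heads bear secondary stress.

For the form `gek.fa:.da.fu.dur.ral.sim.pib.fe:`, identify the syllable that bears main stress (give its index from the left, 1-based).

7

Parse left to right into trochaic (ˈσσ) feet: (ˈgek.fa:) (ˈda.fu) (ˈdur.ral) (ˈsim.pib) fe:. Syllable 9 is left unfooted.
Foot heads (stressed positions): 1, 3, 5, 7.
End Rule Rightmost: primary stress on the rightmost head = syllable 7.
Primary stress: syllable 7 → gek.fa:.da.fu.dur.ral.ˈsim.pib.fe:.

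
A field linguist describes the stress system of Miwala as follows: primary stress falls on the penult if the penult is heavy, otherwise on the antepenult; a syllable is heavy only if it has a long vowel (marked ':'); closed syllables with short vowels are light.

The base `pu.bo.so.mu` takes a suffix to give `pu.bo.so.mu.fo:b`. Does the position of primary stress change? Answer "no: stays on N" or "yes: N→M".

Base `pu.bo.so.mu` (4 syllables):
  Weights: 2 bo L, 3 so L, 4 mu L.
  The penult (syllable 3, so) is light, so stress falls on the antepenult (syllable 2, bo).
  → primary stress on syllable 2.
Suffixed `pu.bo.so.mu.fo:b` (5 syllables):
  Weights: 3 so L, 4 mu L, 5 fo:b H.
  The penult (syllable 4, mu) is light, so stress falls on the antepenult (syllable 3, so).
  → primary stress on syllable 3.

yes: 2→3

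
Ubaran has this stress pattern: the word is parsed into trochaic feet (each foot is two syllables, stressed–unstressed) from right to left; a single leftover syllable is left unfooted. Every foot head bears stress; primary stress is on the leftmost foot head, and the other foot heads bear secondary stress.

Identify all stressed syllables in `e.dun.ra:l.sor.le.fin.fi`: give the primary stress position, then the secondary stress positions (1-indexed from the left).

Parse right to left into trochaic (ˈσσ) feet: e (ˈdun.ra:l) (ˈsor.le) (ˈfin.fi). Syllable 1 is left unfooted.
Foot heads (stressed positions): 2, 4, 6.
End Rule Leftmost: primary stress on the leftmost head = syllable 2.
Secondary stress on 4, 6: e.ˈdun.ra:l.ˌsor.le.ˌfin.fi.

primary 2, secondary 4, 6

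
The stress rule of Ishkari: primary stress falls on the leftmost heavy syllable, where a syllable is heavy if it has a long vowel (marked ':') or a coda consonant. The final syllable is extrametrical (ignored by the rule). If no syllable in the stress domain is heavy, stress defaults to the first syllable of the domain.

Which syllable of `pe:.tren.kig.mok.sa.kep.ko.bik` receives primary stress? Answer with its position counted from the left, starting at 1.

1

The final syllable (8, bik) is extrametrical; the stress domain is syllables 1–7.
Weights: 1 pe: H, 2 tren H, 3 kig H, 4 mok H, 5 sa L, 6 kep H, 7 ko L.
Heavy syllables in the domain: 1, 2, 3, 4, 6. The leftmost is syllable 1 (pe:).
Primary stress: syllable 1 → ˈpe:.tren.kig.mok.sa.kep.ko.bik.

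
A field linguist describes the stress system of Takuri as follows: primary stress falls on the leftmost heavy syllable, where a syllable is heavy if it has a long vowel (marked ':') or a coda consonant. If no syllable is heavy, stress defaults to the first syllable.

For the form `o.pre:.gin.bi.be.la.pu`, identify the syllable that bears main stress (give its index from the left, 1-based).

Weights: 1 o L, 2 pre: H, 3 gin H, 4 bi L, 5 be L, 6 la L, 7 pu L.
Heavy syllables in the domain: 2, 3. The leftmost is syllable 2 (pre:).
Primary stress: syllable 2 → o.ˈpre:.gin.bi.be.la.pu.

2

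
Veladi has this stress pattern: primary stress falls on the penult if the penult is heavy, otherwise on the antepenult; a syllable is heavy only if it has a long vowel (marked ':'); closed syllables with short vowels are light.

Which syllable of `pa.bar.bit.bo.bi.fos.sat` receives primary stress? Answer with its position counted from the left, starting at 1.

5

Weights: 5 bi L, 6 fos L, 7 sat L.
The penult (syllable 6, fos) is light, so stress falls on the antepenult (syllable 5, bi).
Primary stress: syllable 5 → pa.bar.bit.bo.ˈbi.fos.sat.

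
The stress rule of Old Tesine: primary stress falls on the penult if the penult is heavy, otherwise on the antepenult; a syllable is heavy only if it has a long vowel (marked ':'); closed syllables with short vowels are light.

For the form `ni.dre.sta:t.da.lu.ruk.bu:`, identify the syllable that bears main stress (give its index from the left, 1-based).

Weights: 5 lu L, 6 ruk L, 7 bu: H.
The penult (syllable 6, ruk) is light, so stress falls on the antepenult (syllable 5, lu).
Primary stress: syllable 5 → ni.dre.sta:t.da.ˈlu.ruk.bu:.

5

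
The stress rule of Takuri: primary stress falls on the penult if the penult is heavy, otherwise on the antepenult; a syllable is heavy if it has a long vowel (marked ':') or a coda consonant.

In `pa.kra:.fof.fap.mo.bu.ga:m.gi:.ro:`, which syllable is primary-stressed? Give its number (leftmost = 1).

Weights: 7 ga:m H, 8 gi: H, 9 ro: H.
The penult (syllable 8, gi:) is heavy, so it takes stress.
Primary stress: syllable 8 → pa.kra:.fof.fap.mo.bu.ga:m.ˈgi:.ro:.

8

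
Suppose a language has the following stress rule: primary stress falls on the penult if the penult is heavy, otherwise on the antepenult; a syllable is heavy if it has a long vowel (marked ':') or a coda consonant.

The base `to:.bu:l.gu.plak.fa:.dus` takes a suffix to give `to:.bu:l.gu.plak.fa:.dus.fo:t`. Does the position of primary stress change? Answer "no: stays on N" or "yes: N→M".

yes: 5→6

Base `to:.bu:l.gu.plak.fa:.dus` (6 syllables):
  Weights: 4 plak H, 5 fa: H, 6 dus H.
  The penult (syllable 5, fa:) is heavy, so it takes stress.
  → primary stress on syllable 5.
Suffixed `to:.bu:l.gu.plak.fa:.dus.fo:t` (7 syllables):
  Weights: 5 fa: H, 6 dus H, 7 fo:t H.
  The penult (syllable 6, dus) is heavy, so it takes stress.
  → primary stress on syllable 6.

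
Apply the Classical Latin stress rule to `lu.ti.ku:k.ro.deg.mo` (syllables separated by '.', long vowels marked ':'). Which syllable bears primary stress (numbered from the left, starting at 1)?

Classical Latin: stress the penult if heavy (long vowel or closed), else the antepenult.
Weights: 4 ro L, 5 deg H, 6 mo L.
The penult (syllable 5, deg) is heavy, so it takes stress.
Stress on syllable 5: lu.ti.ku:k.ro.ˈdeg.mo.

5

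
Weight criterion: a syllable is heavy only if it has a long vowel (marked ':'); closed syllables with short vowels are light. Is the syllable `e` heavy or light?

light

`e`: short vowel, open (no coda). Short vowel → light.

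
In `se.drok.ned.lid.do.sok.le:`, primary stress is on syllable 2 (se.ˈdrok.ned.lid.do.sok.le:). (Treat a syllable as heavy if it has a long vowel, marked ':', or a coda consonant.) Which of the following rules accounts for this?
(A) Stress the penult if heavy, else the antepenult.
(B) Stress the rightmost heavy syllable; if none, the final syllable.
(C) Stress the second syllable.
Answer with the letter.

C

Rule A → syllable 6 (observed: 2).
Rule B → syllable 7 (observed: 2).
Rule C → syllable 2 ✓.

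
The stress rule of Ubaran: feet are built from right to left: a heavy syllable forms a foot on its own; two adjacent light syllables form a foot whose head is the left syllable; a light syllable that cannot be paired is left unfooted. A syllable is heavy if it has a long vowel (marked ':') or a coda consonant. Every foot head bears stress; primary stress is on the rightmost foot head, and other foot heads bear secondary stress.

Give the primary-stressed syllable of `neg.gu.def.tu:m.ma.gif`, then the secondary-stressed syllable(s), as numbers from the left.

Weights: 1 neg H, 2 gu L, 3 def H, 4 tu:m H, 5 ma L, 6 gif H.
Parse right to left (heavy = foot alone; LL = one foot; stranded L unfooted): (ˈneg) gu (ˈdef) (ˈtu:m) ma (ˈgif).
Foot heads: 1, 3, 4, 6.
Primary stress on the rightmost head = syllable 6.
Secondary stress on 1, 3, 4: ˌneg.gu.ˌdef.ˌtu:m.ma.ˈgif.

primary 6, secondary 1, 3, 4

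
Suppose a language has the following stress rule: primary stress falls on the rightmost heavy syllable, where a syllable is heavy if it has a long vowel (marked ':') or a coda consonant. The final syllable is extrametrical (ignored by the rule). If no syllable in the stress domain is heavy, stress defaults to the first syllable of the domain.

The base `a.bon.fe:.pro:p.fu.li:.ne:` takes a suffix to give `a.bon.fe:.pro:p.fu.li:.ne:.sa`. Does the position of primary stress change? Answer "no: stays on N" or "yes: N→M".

Base `a.bon.fe:.pro:p.fu.li:.ne:` (7 syllables):
  The final syllable (7, ne:) is extrametrical; the stress domain is syllables 1–6.
  Weights: 1 a L, 2 bon H, 3 fe: H, 4 pro:p H, 5 fu L, 6 li: H.
  Heavy syllables in the domain: 2, 3, 4, 6. The rightmost is syllable 6 (li:).
  → primary stress on syllable 6.
Suffixed `a.bon.fe:.pro:p.fu.li:.ne:.sa` (8 syllables):
  The final syllable (8, sa) is extrametrical; the stress domain is syllables 1–7.
  Weights: 1 a L, 2 bon H, 3 fe: H, 4 pro:p H, 5 fu L, 6 li: H, 7 ne: H.
  Heavy syllables in the domain: 2, 3, 4, 6, 7. The rightmost is syllable 7 (ne:).
  → primary stress on syllable 7.

yes: 6→7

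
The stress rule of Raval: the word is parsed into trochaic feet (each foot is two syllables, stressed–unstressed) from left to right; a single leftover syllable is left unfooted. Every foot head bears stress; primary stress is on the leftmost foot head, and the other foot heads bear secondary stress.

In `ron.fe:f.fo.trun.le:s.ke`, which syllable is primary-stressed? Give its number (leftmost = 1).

Parse left to right into trochaic (ˈσσ) feet: (ˈron.fe:f) (ˈfo.trun) (ˈle:s.ke).
Foot heads (stressed positions): 1, 3, 5.
End Rule Leftmost: primary stress on the leftmost head = syllable 1.
Primary stress: syllable 1 → ˈron.fe:f.fo.trun.le:s.ke.

1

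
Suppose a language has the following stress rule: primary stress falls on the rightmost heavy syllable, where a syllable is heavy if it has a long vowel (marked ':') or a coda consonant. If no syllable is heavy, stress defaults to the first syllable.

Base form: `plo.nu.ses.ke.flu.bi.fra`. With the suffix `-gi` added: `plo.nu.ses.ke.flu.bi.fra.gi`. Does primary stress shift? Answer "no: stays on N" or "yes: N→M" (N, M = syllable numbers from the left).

Base `plo.nu.ses.ke.flu.bi.fra` (7 syllables):
  Weights: 1 plo L, 2 nu L, 3 ses H, 4 ke L, 5 flu L, 6 bi L, 7 fra L.
  Heavy syllables in the domain: 3. The rightmost is syllable 3 (ses).
  → primary stress on syllable 3.
Suffixed `plo.nu.ses.ke.flu.bi.fra.gi` (8 syllables):
  Weights: 1 plo L, 2 nu L, 3 ses H, 4 ke L, 5 flu L, 6 bi L, 7 fra L, 8 gi L.
  Heavy syllables in the domain: 3. The rightmost is syllable 3 (ses).
  → primary stress on syllable 3.

no: stays on 3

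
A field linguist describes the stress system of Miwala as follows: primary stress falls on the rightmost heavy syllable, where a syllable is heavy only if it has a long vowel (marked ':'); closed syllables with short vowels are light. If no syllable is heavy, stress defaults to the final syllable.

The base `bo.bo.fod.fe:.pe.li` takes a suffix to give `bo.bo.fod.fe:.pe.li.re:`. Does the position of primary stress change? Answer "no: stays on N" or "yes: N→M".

Base `bo.bo.fod.fe:.pe.li` (6 syllables):
  Weights: 1 bo L, 2 bo L, 3 fod L, 4 fe: H, 5 pe L, 6 li L.
  Heavy syllables in the domain: 4. The rightmost is syllable 4 (fe:).
  → primary stress on syllable 4.
Suffixed `bo.bo.fod.fe:.pe.li.re:` (7 syllables):
  Weights: 1 bo L, 2 bo L, 3 fod L, 4 fe: H, 5 pe L, 6 li L, 7 re: H.
  Heavy syllables in the domain: 4, 7. The rightmost is syllable 7 (re:).
  → primary stress on syllable 7.

yes: 4→7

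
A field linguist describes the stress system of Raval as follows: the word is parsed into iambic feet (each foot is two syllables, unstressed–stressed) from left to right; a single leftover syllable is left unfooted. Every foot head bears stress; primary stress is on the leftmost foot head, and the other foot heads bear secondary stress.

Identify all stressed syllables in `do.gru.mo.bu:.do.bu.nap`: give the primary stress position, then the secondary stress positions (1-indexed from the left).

primary 2, secondary 4, 6

Parse left to right into iambic (σˈσ) feet: (do.ˈgru) (mo.ˈbu:) (do.ˈbu) nap. Syllable 7 is left unfooted.
Foot heads (stressed positions): 2, 4, 6.
End Rule Leftmost: primary stress on the leftmost head = syllable 2.
Secondary stress on 4, 6: do.ˈgru.mo.ˌbu:.do.ˌbu.nap.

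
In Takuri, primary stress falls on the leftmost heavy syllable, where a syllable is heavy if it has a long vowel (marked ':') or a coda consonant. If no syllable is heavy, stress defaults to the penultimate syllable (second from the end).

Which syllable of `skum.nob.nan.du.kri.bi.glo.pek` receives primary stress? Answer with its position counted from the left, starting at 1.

1

Weights: 1 skum H, 2 nob H, 3 nan H, 4 du L, 5 kri L, 6 bi L, 7 glo L, 8 pek H.
Heavy syllables in the domain: 1, 2, 3, 8. The leftmost is syllable 1 (skum).
Primary stress: syllable 1 → ˈskum.nob.nan.du.kri.bi.glo.pek.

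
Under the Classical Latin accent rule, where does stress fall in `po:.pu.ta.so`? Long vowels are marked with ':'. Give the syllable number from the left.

2

Classical Latin: stress the penult if heavy (long vowel or closed), else the antepenult.
Weights: 2 pu L, 3 ta L, 4 so L.
The penult (syllable 3, ta) is light, so stress falls on the antepenult (syllable 2, pu).
Stress on syllable 2: po:.ˈpu.ta.so.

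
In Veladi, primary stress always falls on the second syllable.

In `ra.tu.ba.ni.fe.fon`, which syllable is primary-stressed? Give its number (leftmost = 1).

The word has 6 syllables; the second syllable is syllable 2 (tu).
Primary stress: syllable 2 → ra.ˈtu.ba.ni.fe.fon.

2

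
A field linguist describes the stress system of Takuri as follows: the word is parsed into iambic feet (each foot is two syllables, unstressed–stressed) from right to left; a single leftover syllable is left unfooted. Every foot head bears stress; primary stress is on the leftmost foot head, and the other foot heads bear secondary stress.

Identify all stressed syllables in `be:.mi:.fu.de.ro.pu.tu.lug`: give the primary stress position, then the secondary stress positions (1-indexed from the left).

primary 2, secondary 4, 6, 8

Parse right to left into iambic (σˈσ) feet: (be:.ˈmi:) (fu.ˈde) (ro.ˈpu) (tu.ˈlug).
Foot heads (stressed positions): 2, 4, 6, 8.
End Rule Leftmost: primary stress on the leftmost head = syllable 2.
Secondary stress on 4, 6, 8: be:.ˈmi:.fu.ˌde.ro.ˌpu.tu.ˌlug.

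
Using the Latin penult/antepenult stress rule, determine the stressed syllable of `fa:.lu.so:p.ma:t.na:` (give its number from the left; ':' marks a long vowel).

4

Classical Latin: stress the penult if heavy (long vowel or closed), else the antepenult.
Weights: 3 so:p H, 4 ma:t H, 5 na: H.
The penult (syllable 4, ma:t) is heavy, so it takes stress.
Stress on syllable 4: fa:.lu.so:p.ˈma:t.na:.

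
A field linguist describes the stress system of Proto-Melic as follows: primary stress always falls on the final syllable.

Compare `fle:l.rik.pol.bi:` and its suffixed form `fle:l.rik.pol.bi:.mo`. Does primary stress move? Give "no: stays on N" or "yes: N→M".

yes: 4→5

Base `fle:l.rik.pol.bi:` (4 syllables):
  The word has 4 syllables; the final syllable is syllable 4 (bi:).
  → primary stress on syllable 4.
Suffixed `fle:l.rik.pol.bi:.mo` (5 syllables):
  The word has 5 syllables; the final syllable is syllable 5 (mo).
  → primary stress on syllable 5.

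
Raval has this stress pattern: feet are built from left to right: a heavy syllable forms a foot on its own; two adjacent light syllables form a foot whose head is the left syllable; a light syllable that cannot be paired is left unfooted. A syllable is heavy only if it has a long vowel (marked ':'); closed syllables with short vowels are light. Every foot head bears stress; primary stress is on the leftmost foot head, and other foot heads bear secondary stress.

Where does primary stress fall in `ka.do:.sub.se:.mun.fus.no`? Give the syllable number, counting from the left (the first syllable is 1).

2

Weights: 1 ka L, 2 do: H, 3 sub L, 4 se: H, 5 mun L, 6 fus L, 7 no L.
Parse left to right (heavy = foot alone; LL = one foot; stranded L unfooted): ka (ˈdo:) sub (ˈse:) (ˈmun.fus) no.
Foot heads: 2, 4, 5.
Primary stress on the leftmost head = syllable 2.
Primary stress: syllable 2 → ka.ˈdo:.sub.se:.mun.fus.no.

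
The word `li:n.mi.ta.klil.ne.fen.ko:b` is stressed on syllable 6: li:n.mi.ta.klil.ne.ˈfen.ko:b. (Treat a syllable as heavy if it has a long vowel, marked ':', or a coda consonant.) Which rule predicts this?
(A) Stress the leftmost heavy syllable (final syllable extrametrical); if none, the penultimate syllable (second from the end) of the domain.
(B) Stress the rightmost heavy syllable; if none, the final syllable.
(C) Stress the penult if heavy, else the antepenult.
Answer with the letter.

C

Rule A → syllable 1 (observed: 6).
Rule B → syllable 7 (observed: 6).
Rule C → syllable 6 ✓.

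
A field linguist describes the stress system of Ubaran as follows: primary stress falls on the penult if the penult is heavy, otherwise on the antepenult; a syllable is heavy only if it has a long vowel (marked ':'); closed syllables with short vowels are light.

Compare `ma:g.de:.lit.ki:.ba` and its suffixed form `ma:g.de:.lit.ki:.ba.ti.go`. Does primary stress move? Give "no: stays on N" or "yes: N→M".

Base `ma:g.de:.lit.ki:.ba` (5 syllables):
  Weights: 3 lit L, 4 ki: H, 5 ba L.
  The penult (syllable 4, ki:) is heavy, so it takes stress.
  → primary stress on syllable 4.
Suffixed `ma:g.de:.lit.ki:.ba.ti.go` (7 syllables):
  Weights: 5 ba L, 6 ti L, 7 go L.
  The penult (syllable 6, ti) is light, so stress falls on the antepenult (syllable 5, ba).
  → primary stress on syllable 5.

yes: 4→5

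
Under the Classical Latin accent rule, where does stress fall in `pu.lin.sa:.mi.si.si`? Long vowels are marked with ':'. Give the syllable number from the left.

4

Classical Latin: stress the penult if heavy (long vowel or closed), else the antepenult.
Weights: 4 mi L, 5 si L, 6 si L.
The penult (syllable 5, si) is light, so stress falls on the antepenult (syllable 4, mi).
Stress on syllable 4: pu.lin.sa:.ˈmi.si.si.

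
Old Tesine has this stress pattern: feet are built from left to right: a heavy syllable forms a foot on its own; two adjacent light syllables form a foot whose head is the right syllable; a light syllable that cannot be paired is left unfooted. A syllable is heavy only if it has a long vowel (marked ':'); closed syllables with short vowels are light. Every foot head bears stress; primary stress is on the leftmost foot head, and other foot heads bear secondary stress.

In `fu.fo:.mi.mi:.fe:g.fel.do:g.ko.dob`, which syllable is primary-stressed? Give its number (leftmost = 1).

2

Weights: 1 fu L, 2 fo: H, 3 mi L, 4 mi: H, 5 fe:g H, 6 fel L, 7 do:g H, 8 ko L, 9 dob L.
Parse left to right (heavy = foot alone; LL = one foot; stranded L unfooted): fu (ˈfo:) mi (ˈmi:) (ˈfe:g) fel (ˈdo:g) (ko.ˈdob).
Foot heads: 2, 4, 5, 7, 9.
Primary stress on the leftmost head = syllable 2.
Primary stress: syllable 2 → fu.ˈfo:.mi.mi:.fe:g.fel.do:g.ko.dob.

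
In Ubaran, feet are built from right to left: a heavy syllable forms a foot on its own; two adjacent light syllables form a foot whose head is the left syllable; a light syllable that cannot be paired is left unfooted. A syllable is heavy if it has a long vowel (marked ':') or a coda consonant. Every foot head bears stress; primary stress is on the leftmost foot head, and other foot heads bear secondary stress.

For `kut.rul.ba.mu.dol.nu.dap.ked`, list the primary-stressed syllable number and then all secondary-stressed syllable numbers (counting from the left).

primary 1, secondary 2, 3, 5, 7, 8

Weights: 1 kut H, 2 rul H, 3 ba L, 4 mu L, 5 dol H, 6 nu L, 7 dap H, 8 ked H.
Parse right to left (heavy = foot alone; LL = one foot; stranded L unfooted): (ˈkut) (ˈrul) (ˈba.mu) (ˈdol) nu (ˈdap) (ˈked).
Foot heads: 1, 2, 3, 5, 7, 8.
Primary stress on the leftmost head = syllable 1.
Secondary stress on 2, 3, 5, 7, 8: ˈkut.ˌrul.ˌba.mu.ˌdol.nu.ˌdap.ˌked.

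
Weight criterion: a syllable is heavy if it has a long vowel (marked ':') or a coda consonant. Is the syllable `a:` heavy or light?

heavy

`a:`: long vowel, open (no coda). Long vowel → heavy.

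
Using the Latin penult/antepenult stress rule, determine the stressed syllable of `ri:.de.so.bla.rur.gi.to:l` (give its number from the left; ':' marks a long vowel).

5

Classical Latin: stress the penult if heavy (long vowel or closed), else the antepenult.
Weights: 5 rur H, 6 gi L, 7 to:l H.
The penult (syllable 6, gi) is light, so stress falls on the antepenult (syllable 5, rur).
Stress on syllable 5: ri:.de.so.bla.ˈrur.gi.to:l.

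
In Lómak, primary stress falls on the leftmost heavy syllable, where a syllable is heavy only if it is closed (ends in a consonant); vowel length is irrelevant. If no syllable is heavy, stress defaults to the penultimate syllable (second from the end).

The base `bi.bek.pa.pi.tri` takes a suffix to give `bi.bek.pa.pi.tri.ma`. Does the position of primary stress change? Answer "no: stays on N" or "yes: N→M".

Base `bi.bek.pa.pi.tri` (5 syllables):
  Weights: 1 bi L, 2 bek H, 3 pa L, 4 pi L, 5 tri L.
  Heavy syllables in the domain: 2. The leftmost is syllable 2 (bek).
  → primary stress on syllable 2.
Suffixed `bi.bek.pa.pi.tri.ma` (6 syllables):
  Weights: 1 bi L, 2 bek H, 3 pa L, 4 pi L, 5 tri L, 6 ma L.
  Heavy syllables in the domain: 2. The leftmost is syllable 2 (bek).
  → primary stress on syllable 2.

no: stays on 2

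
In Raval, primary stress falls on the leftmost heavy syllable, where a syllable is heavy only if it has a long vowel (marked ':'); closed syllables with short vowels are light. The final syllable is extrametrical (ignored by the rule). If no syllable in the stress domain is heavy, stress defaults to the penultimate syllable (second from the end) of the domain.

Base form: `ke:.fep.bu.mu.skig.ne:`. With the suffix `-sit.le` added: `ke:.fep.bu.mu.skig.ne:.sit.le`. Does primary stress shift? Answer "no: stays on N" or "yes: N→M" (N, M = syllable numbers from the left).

Base `ke:.fep.bu.mu.skig.ne:` (6 syllables):
  The final syllable (6, ne:) is extrametrical; the stress domain is syllables 1–5.
  Weights: 1 ke: H, 2 fep L, 3 bu L, 4 mu L, 5 skig L.
  Heavy syllables in the domain: 1. The leftmost is syllable 1 (ke:).
  → primary stress on syllable 1.
Suffixed `ke:.fep.bu.mu.skig.ne:.sit.le` (8 syllables):
  The final syllable (8, le) is extrametrical; the stress domain is syllables 1–7.
  Weights: 1 ke: H, 2 fep L, 3 bu L, 4 mu L, 5 skig L, 6 ne: H, 7 sit L.
  Heavy syllables in the domain: 1, 6. The leftmost is syllable 1 (ke:).
  → primary stress on syllable 1.

no: stays on 1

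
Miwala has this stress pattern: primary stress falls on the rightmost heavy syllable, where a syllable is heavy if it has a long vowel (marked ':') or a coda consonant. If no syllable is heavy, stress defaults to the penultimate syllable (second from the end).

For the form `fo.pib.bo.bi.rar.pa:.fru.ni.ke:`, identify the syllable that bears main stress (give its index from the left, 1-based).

Weights: 1 fo L, 2 pib H, 3 bo L, 4 bi L, 5 rar H, 6 pa: H, 7 fru L, 8 ni L, 9 ke: H.
Heavy syllables in the domain: 2, 5, 6, 9. The rightmost is syllable 9 (ke:).
Primary stress: syllable 9 → fo.pib.bo.bi.rar.pa:.fru.ni.ˈke:.

9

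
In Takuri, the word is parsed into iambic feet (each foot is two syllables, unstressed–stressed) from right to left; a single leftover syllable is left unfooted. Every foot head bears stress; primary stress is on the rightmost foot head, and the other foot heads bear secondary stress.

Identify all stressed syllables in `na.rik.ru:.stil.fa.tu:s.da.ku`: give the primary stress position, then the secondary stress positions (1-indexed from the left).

Parse right to left into iambic (σˈσ) feet: (na.ˈrik) (ru:.ˈstil) (fa.ˈtu:s) (da.ˈku).
Foot heads (stressed positions): 2, 4, 6, 8.
End Rule Rightmost: primary stress on the rightmost head = syllable 8.
Secondary stress on 2, 4, 6: na.ˌrik.ru:.ˌstil.fa.ˌtu:s.da.ˈku.

primary 8, secondary 2, 4, 6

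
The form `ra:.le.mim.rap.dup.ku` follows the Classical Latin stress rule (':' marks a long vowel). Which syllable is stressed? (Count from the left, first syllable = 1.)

Classical Latin: stress the penult if heavy (long vowel or closed), else the antepenult.
Weights: 4 rap H, 5 dup H, 6 ku L.
The penult (syllable 5, dup) is heavy, so it takes stress.
Stress on syllable 5: ra:.le.mim.rap.ˈdup.ku.

5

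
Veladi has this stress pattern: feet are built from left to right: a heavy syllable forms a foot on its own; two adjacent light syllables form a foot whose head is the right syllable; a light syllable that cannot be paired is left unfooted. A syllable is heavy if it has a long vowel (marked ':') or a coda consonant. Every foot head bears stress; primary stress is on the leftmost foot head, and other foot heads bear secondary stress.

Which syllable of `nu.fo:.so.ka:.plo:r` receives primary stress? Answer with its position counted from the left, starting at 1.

Weights: 1 nu L, 2 fo: H, 3 so L, 4 ka: H, 5 plo:r H.
Parse left to right (heavy = foot alone; LL = one foot; stranded L unfooted): nu (ˈfo:) so (ˈka:) (ˈplo:r).
Foot heads: 2, 4, 5.
Primary stress on the leftmost head = syllable 2.
Primary stress: syllable 2 → nu.ˈfo:.so.ka:.plo:r.

2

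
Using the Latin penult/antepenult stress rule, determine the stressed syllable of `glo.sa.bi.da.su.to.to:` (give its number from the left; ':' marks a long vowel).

5

Classical Latin: stress the penult if heavy (long vowel or closed), else the antepenult.
Weights: 5 su L, 6 to L, 7 to: H.
The penult (syllable 6, to) is light, so stress falls on the antepenult (syllable 5, su).
Stress on syllable 5: glo.sa.bi.da.ˈsu.to.to:.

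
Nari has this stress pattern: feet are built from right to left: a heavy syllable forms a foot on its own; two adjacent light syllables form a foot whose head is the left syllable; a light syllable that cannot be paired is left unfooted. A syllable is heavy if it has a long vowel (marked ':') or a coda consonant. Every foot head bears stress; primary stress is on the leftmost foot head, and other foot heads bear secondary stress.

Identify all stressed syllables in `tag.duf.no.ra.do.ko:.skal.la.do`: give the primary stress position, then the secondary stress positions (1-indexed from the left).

primary 1, secondary 2, 4, 6, 7, 8

Weights: 1 tag H, 2 duf H, 3 no L, 4 ra L, 5 do L, 6 ko: H, 7 skal H, 8 la L, 9 do L.
Parse right to left (heavy = foot alone; LL = one foot; stranded L unfooted): (ˈtag) (ˈduf) no (ˈra.do) (ˈko:) (ˈskal) (ˈla.do).
Foot heads: 1, 2, 4, 6, 7, 8.
Primary stress on the leftmost head = syllable 1.
Secondary stress on 2, 4, 6, 7, 8: ˈtag.ˌduf.no.ˌra.do.ˌko:.ˌskal.ˌla.do.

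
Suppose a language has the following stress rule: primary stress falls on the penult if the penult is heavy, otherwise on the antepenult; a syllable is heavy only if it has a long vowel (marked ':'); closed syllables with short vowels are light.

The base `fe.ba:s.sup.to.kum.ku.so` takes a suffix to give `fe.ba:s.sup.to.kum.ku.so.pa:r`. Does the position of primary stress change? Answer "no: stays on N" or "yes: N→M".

Base `fe.ba:s.sup.to.kum.ku.so` (7 syllables):
  Weights: 5 kum L, 6 ku L, 7 so L.
  The penult (syllable 6, ku) is light, so stress falls on the antepenult (syllable 5, kum).
  → primary stress on syllable 5.
Suffixed `fe.ba:s.sup.to.kum.ku.so.pa:r` (8 syllables):
  Weights: 6 ku L, 7 so L, 8 pa:r H.
  The penult (syllable 7, so) is light, so stress falls on the antepenult (syllable 6, ku).
  → primary stress on syllable 6.

yes: 5→6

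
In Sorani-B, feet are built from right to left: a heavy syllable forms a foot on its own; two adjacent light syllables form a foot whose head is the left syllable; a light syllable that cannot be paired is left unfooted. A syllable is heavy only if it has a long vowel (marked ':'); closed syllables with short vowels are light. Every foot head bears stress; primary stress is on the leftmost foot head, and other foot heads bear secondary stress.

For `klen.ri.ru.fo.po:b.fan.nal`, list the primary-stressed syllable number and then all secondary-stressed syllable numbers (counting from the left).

Weights: 1 klen L, 2 ri L, 3 ru L, 4 fo L, 5 po:b H, 6 fan L, 7 nal L.
Parse right to left (heavy = foot alone; LL = one foot; stranded L unfooted): (ˈklen.ri) (ˈru.fo) (ˈpo:b) (ˈfan.nal).
Foot heads: 1, 3, 5, 6.
Primary stress on the leftmost head = syllable 1.
Secondary stress on 3, 5, 6: ˈklen.ri.ˌru.fo.ˌpo:b.ˌfan.nal.

primary 1, secondary 3, 5, 6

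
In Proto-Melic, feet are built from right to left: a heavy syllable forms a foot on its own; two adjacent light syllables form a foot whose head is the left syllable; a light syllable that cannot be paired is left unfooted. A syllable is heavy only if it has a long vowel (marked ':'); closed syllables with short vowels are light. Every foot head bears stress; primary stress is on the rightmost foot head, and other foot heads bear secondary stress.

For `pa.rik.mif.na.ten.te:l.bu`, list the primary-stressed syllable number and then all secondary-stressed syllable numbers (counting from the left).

primary 6, secondary 2, 4

Weights: 1 pa L, 2 rik L, 3 mif L, 4 na L, 5 ten L, 6 te:l H, 7 bu L.
Parse right to left (heavy = foot alone; LL = one foot; stranded L unfooted): pa (ˈrik.mif) (ˈna.ten) (ˈte:l) bu.
Foot heads: 2, 4, 6.
Primary stress on the rightmost head = syllable 6.
Secondary stress on 2, 4: pa.ˌrik.mif.ˌna.ten.ˈte:l.bu.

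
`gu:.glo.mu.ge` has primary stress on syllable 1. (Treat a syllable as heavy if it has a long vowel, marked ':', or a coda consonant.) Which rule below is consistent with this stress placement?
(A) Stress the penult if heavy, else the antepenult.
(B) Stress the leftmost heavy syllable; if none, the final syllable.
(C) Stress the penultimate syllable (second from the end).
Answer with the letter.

Rule A → syllable 2 (observed: 1).
Rule B → syllable 1 ✓.
Rule C → syllable 3 (observed: 1).

B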